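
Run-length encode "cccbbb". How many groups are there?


Input: cccbbb
Scanning for consecutive runs:
  Group 1: 'c' x 3 (positions 0-2)
  Group 2: 'b' x 3 (positions 3-5)
Total groups: 2

2


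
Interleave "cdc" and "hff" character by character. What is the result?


Interleaving "cdc" and "hff":
  Position 0: 'c' from first, 'h' from second => "ch"
  Position 1: 'd' from first, 'f' from second => "df"
  Position 2: 'c' from first, 'f' from second => "cf"
Result: chdfcf

chdfcf


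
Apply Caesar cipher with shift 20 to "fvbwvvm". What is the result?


Caesar cipher: shift "fvbwvvm" by 20
  'f' (pos 5) + 20 = pos 25 = 'z'
  'v' (pos 21) + 20 = pos 15 = 'p'
  'b' (pos 1) + 20 = pos 21 = 'v'
  'w' (pos 22) + 20 = pos 16 = 'q'
  'v' (pos 21) + 20 = pos 15 = 'p'
  'v' (pos 21) + 20 = pos 15 = 'p'
  'm' (pos 12) + 20 = pos 6 = 'g'
Result: zpvqppg

zpvqppg


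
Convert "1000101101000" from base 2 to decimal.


Input: "1000101101000" in base 2
Positional expansion:
  Digit '1' (value 1) x 2^12 = 4096
  Digit '0' (value 0) x 2^11 = 0
  Digit '0' (value 0) x 2^10 = 0
  Digit '0' (value 0) x 2^9 = 0
  Digit '1' (value 1) x 2^8 = 256
  Digit '0' (value 0) x 2^7 = 0
  Digit '1' (value 1) x 2^6 = 64
  Digit '1' (value 1) x 2^5 = 32
  Digit '0' (value 0) x 2^4 = 0
  Digit '1' (value 1) x 2^3 = 8
  Digit '0' (value 0) x 2^2 = 0
  Digit '0' (value 0) x 2^1 = 0
  Digit '0' (value 0) x 2^0 = 0
Sum = 4456

4456


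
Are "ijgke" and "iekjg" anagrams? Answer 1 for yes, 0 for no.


Strings: "ijgke", "iekjg"
Sorted first:  egijk
Sorted second: egijk
Sorted forms match => anagrams

1


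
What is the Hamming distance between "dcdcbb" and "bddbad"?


Comparing "dcdcbb" and "bddbad" position by position:
  Position 0: 'd' vs 'b' => differ
  Position 1: 'c' vs 'd' => differ
  Position 2: 'd' vs 'd' => same
  Position 3: 'c' vs 'b' => differ
  Position 4: 'b' vs 'a' => differ
  Position 5: 'b' vs 'd' => differ
Total differences (Hamming distance): 5

5


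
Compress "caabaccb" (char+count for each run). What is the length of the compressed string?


Input: caabaccb
Runs:
  'c' x 1 => "c1"
  'a' x 2 => "a2"
  'b' x 1 => "b1"
  'a' x 1 => "a1"
  'c' x 2 => "c2"
  'b' x 1 => "b1"
Compressed: "c1a2b1a1c2b1"
Compressed length: 12

12


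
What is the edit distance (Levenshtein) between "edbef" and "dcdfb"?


Computing edit distance: "edbef" -> "dcdfb"
DP table:
           d    c    d    f    b
      0    1    2    3    4    5
  e   1    1    2    3    4    5
  d   2    1    2    2    3    4
  b   3    2    2    3    3    3
  e   4    3    3    3    4    4
  f   5    4    4    4    3    4
Edit distance = dp[5][5] = 4

4


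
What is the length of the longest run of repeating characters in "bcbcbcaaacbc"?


Input: "bcbcbcaaacbc"
Scanning for longest run:
  Position 1 ('c'): new char, reset run to 1
  Position 2 ('b'): new char, reset run to 1
  Position 3 ('c'): new char, reset run to 1
  Position 4 ('b'): new char, reset run to 1
  Position 5 ('c'): new char, reset run to 1
  Position 6 ('a'): new char, reset run to 1
  Position 7 ('a'): continues run of 'a', length=2
  Position 8 ('a'): continues run of 'a', length=3
  Position 9 ('c'): new char, reset run to 1
  Position 10 ('b'): new char, reset run to 1
  Position 11 ('c'): new char, reset run to 1
Longest run: 'a' with length 3

3


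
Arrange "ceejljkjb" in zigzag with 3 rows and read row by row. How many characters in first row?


Zigzag "ceejljkjb" into 3 rows:
Placing characters:
  'c' => row 0
  'e' => row 1
  'e' => row 2
  'j' => row 1
  'l' => row 0
  'j' => row 1
  'k' => row 2
  'j' => row 1
  'b' => row 0
Rows:
  Row 0: "clb"
  Row 1: "ejjj"
  Row 2: "ek"
First row length: 3

3


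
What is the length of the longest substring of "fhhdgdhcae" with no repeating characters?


Input: "fhhdgdhcae"
Sliding window (track last position of each char):
  Position 0 ('f'): window [0,0] length 1 -- new best
  Position 1 ('h'): window [0,1] length 2 -- new best
  Position 2 ('h'): repeat (last at 1), move window start to 2
  Position 2 ('h'): window [2,2] length 1
  Position 3 ('d'): window [2,3] length 2
  Position 4 ('g'): window [2,4] length 3 -- new best
  Position 5 ('d'): repeat (last at 3), move window start to 4
  Position 5 ('d'): window [4,5] length 2
  Position 6 ('h'): window [4,6] length 3
  Position 7 ('c'): window [4,7] length 4 -- new best
  Position 8 ('a'): window [4,8] length 5 -- new best
  Position 9 ('e'): window [4,9] length 6 -- new best
Longest substring with no repeats: "gdhcae" with length 6

6


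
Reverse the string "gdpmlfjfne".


Input: gdpmlfjfne
Reading characters right to left:
  Position 9: 'e'
  Position 8: 'n'
  Position 7: 'f'
  Position 6: 'j'
  Position 5: 'f'
  Position 4: 'l'
  Position 3: 'm'
  Position 2: 'p'
  Position 1: 'd'
  Position 0: 'g'
Reversed: enfjflmpdg

enfjflmpdg


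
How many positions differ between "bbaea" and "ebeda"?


Comparing "bbaea" and "ebeda" position by position:
  Position 0: 'b' vs 'e' => DIFFER
  Position 1: 'b' vs 'b' => same
  Position 2: 'a' vs 'e' => DIFFER
  Position 3: 'e' vs 'd' => DIFFER
  Position 4: 'a' vs 'a' => same
Positions that differ: 3

3


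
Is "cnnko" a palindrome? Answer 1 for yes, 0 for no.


Input: cnnko
Reversed: oknnc
  Compare pos 0 ('c') with pos 4 ('o'): MISMATCH
  Compare pos 1 ('n') with pos 3 ('k'): MISMATCH
Result: not a palindrome

0


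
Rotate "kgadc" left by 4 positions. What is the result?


Input: "kgadc", rotate left by 4
First 4 characters: "kgad"
Remaining characters: "c"
Concatenate remaining + first: "c" + "kgad" = "ckgad"

ckgad


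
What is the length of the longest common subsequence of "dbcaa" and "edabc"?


LCS of "dbcaa" and "edabc"
DP table:
           e    d    a    b    c
      0    0    0    0    0    0
  d   0    0    1    1    1    1
  b   0    0    1    1    2    2
  c   0    0    1    1    2    3
  a   0    0    1    2    2    3
  a   0    0    1    2    2    3
LCS length = dp[5][5] = 3

3


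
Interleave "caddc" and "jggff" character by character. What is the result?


Interleaving "caddc" and "jggff":
  Position 0: 'c' from first, 'j' from second => "cj"
  Position 1: 'a' from first, 'g' from second => "ag"
  Position 2: 'd' from first, 'g' from second => "dg"
  Position 3: 'd' from first, 'f' from second => "df"
  Position 4: 'c' from first, 'f' from second => "cf"
Result: cjagdgdfcf

cjagdgdfcf


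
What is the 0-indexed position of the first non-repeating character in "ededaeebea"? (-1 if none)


Input: ededaeebea
Character frequencies:
  'a': 2
  'b': 1
  'd': 2
  'e': 5
Scanning left to right for freq == 1:
  Position 0 ('e'): freq=5, skip
  Position 1 ('d'): freq=2, skip
  Position 2 ('e'): freq=5, skip
  Position 3 ('d'): freq=2, skip
  Position 4 ('a'): freq=2, skip
  Position 5 ('e'): freq=5, skip
  Position 6 ('e'): freq=5, skip
  Position 7 ('b'): unique! => answer = 7

7


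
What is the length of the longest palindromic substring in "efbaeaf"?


Input: "efbaeaf"
Checking substrings for palindromes:
  [3:6] "aea" (len 3) => palindrome
Longest palindromic substring: "aea" with length 3

3


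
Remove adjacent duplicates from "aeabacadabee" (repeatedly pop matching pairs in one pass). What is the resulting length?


Input: aeabacadabee
Stack-based adjacent duplicate removal:
  Read 'a': push. Stack: a
  Read 'e': push. Stack: ae
  Read 'a': push. Stack: aea
  Read 'b': push. Stack: aeab
  Read 'a': push. Stack: aeaba
  Read 'c': push. Stack: aeabac
  Read 'a': push. Stack: aeabaca
  Read 'd': push. Stack: aeabacad
  Read 'a': push. Stack: aeabacada
  Read 'b': push. Stack: aeabacadab
  Read 'e': push. Stack: aeabacadabe
  Read 'e': matches stack top 'e' => pop. Stack: aeabacadab
Final stack: "aeabacadab" (length 10)

10


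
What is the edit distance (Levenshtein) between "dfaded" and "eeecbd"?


Computing edit distance: "dfaded" -> "eeecbd"
DP table:
           e    e    e    c    b    d
      0    1    2    3    4    5    6
  d   1    1    2    3    4    5    5
  f   2    2    2    3    4    5    6
  a   3    3    3    3    4    5    6
  d   4    4    4    4    4    5    5
  e   5    4    4    4    5    5    6
  d   6    5    5    5    5    6    5
Edit distance = dp[6][6] = 5

5


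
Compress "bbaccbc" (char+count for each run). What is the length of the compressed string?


Input: bbaccbc
Runs:
  'b' x 2 => "b2"
  'a' x 1 => "a1"
  'c' x 2 => "c2"
  'b' x 1 => "b1"
  'c' x 1 => "c1"
Compressed: "b2a1c2b1c1"
Compressed length: 10

10


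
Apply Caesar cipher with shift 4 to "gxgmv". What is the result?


Caesar cipher: shift "gxgmv" by 4
  'g' (pos 6) + 4 = pos 10 = 'k'
  'x' (pos 23) + 4 = pos 1 = 'b'
  'g' (pos 6) + 4 = pos 10 = 'k'
  'm' (pos 12) + 4 = pos 16 = 'q'
  'v' (pos 21) + 4 = pos 25 = 'z'
Result: kbkqz

kbkqz


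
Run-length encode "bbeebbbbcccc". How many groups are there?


Input: bbeebbbbcccc
Scanning for consecutive runs:
  Group 1: 'b' x 2 (positions 0-1)
  Group 2: 'e' x 2 (positions 2-3)
  Group 3: 'b' x 4 (positions 4-7)
  Group 4: 'c' x 4 (positions 8-11)
Total groups: 4

4


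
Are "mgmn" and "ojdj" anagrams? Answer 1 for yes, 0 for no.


Strings: "mgmn", "ojdj"
Sorted first:  gmmn
Sorted second: djjo
Differ at position 0: 'g' vs 'd' => not anagrams

0


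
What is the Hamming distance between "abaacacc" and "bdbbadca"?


Comparing "abaacacc" and "bdbbadca" position by position:
  Position 0: 'a' vs 'b' => differ
  Position 1: 'b' vs 'd' => differ
  Position 2: 'a' vs 'b' => differ
  Position 3: 'a' vs 'b' => differ
  Position 4: 'c' vs 'a' => differ
  Position 5: 'a' vs 'd' => differ
  Position 6: 'c' vs 'c' => same
  Position 7: 'c' vs 'a' => differ
Total differences (Hamming distance): 7

7


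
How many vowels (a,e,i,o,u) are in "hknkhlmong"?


Input: hknkhlmong
Checking each character:
  'h' at position 0: consonant
  'k' at position 1: consonant
  'n' at position 2: consonant
  'k' at position 3: consonant
  'h' at position 4: consonant
  'l' at position 5: consonant
  'm' at position 6: consonant
  'o' at position 7: vowel (running total: 1)
  'n' at position 8: consonant
  'g' at position 9: consonant
Total vowels: 1

1


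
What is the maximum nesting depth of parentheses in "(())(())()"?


Input: "(())(())()"
Tracking depth:
  Position 0 '(': depth becomes 1
  Position 1 '(': depth becomes 2
  Position 2 ')': depth becomes 1
  Position 3 ')': depth becomes 0
  Position 4 '(': depth becomes 1
  Position 5 '(': depth becomes 2
  Position 6 ')': depth becomes 1
  Position 7 ')': depth becomes 0
  Position 8 '(': depth becomes 1
  Position 9 ')': depth becomes 0
Maximum depth reached: 2

2


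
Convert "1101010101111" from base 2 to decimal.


Input: "1101010101111" in base 2
Positional expansion:
  Digit '1' (value 1) x 2^12 = 4096
  Digit '1' (value 1) x 2^11 = 2048
  Digit '0' (value 0) x 2^10 = 0
  Digit '1' (value 1) x 2^9 = 512
  Digit '0' (value 0) x 2^8 = 0
  Digit '1' (value 1) x 2^7 = 128
  Digit '0' (value 0) x 2^6 = 0
  Digit '1' (value 1) x 2^5 = 32
  Digit '0' (value 0) x 2^4 = 0
  Digit '1' (value 1) x 2^3 = 8
  Digit '1' (value 1) x 2^2 = 4
  Digit '1' (value 1) x 2^1 = 2
  Digit '1' (value 1) x 2^0 = 1
Sum = 6831

6831


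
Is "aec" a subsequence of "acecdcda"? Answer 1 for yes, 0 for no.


Check if "aec" is a subsequence of "acecdcda"
Greedy scan:
  Position 0 ('a'): matches sub[0] = 'a'
  Position 1 ('c'): no match needed
  Position 2 ('e'): matches sub[1] = 'e'
  Position 3 ('c'): matches sub[2] = 'c'
  Position 4 ('d'): no match needed
  Position 5 ('c'): no match needed
  Position 6 ('d'): no match needed
  Position 7 ('a'): no match needed
All 3 characters matched => is a subsequence

1


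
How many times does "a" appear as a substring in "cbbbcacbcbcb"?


Searching for "a" in "cbbbcacbcbcb"
Scanning each position:
  Position 0: "c" => no
  Position 1: "b" => no
  Position 2: "b" => no
  Position 3: "b" => no
  Position 4: "c" => no
  Position 5: "a" => MATCH
  Position 6: "c" => no
  Position 7: "b" => no
  Position 8: "c" => no
  Position 9: "b" => no
  Position 10: "c" => no
  Position 11: "b" => no
Total occurrences: 1

1


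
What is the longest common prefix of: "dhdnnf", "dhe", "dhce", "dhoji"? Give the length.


Words: dhdnnf, dhe, dhce, dhoji
  Position 0: all 'd' => match
  Position 1: all 'h' => match
  Position 2: ('d', 'e', 'c', 'o') => mismatch, stop
LCP = "dh" (length 2)

2


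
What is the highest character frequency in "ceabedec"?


Input: ceabedec
Character counts:
  'a': 1
  'b': 1
  'c': 2
  'd': 1
  'e': 3
Maximum frequency: 3

3


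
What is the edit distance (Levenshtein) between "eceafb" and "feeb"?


Computing edit distance: "eceafb" -> "feeb"
DP table:
           f    e    e    b
      0    1    2    3    4
  e   1    1    1    2    3
  c   2    2    2    2    3
  e   3    3    2    2    3
  a   4    4    3    3    3
  f   5    4    4    4    4
  b   6    5    5    5    4
Edit distance = dp[6][4] = 4

4


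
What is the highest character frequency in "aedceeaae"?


Input: aedceeaae
Character counts:
  'a': 3
  'c': 1
  'd': 1
  'e': 4
Maximum frequency: 4

4


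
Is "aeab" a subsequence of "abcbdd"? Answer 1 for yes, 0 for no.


Check if "aeab" is a subsequence of "abcbdd"
Greedy scan:
  Position 0 ('a'): matches sub[0] = 'a'
  Position 1 ('b'): no match needed
  Position 2 ('c'): no match needed
  Position 3 ('b'): no match needed
  Position 4 ('d'): no match needed
  Position 5 ('d'): no match needed
Only matched 1/4 characters => not a subsequence

0


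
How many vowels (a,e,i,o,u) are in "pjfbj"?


Input: pjfbj
Checking each character:
  'p' at position 0: consonant
  'j' at position 1: consonant
  'f' at position 2: consonant
  'b' at position 3: consonant
  'j' at position 4: consonant
Total vowels: 0

0


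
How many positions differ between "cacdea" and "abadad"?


Comparing "cacdea" and "abadad" position by position:
  Position 0: 'c' vs 'a' => DIFFER
  Position 1: 'a' vs 'b' => DIFFER
  Position 2: 'c' vs 'a' => DIFFER
  Position 3: 'd' vs 'd' => same
  Position 4: 'e' vs 'a' => DIFFER
  Position 5: 'a' vs 'd' => DIFFER
Positions that differ: 5

5


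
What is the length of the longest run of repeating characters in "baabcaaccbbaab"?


Input: "baabcaaccbbaab"
Scanning for longest run:
  Position 1 ('a'): new char, reset run to 1
  Position 2 ('a'): continues run of 'a', length=2
  Position 3 ('b'): new char, reset run to 1
  Position 4 ('c'): new char, reset run to 1
  Position 5 ('a'): new char, reset run to 1
  Position 6 ('a'): continues run of 'a', length=2
  Position 7 ('c'): new char, reset run to 1
  Position 8 ('c'): continues run of 'c', length=2
  Position 9 ('b'): new char, reset run to 1
  Position 10 ('b'): continues run of 'b', length=2
  Position 11 ('a'): new char, reset run to 1
  Position 12 ('a'): continues run of 'a', length=2
  Position 13 ('b'): new char, reset run to 1
Longest run: 'a' with length 2

2


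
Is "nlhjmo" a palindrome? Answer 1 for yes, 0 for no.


Input: nlhjmo
Reversed: omjhln
  Compare pos 0 ('n') with pos 5 ('o'): MISMATCH
  Compare pos 1 ('l') with pos 4 ('m'): MISMATCH
  Compare pos 2 ('h') with pos 3 ('j'): MISMATCH
Result: not a palindrome

0


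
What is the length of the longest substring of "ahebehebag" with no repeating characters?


Input: "ahebehebag"
Sliding window (track last position of each char):
  Position 0 ('a'): window [0,0] length 1 -- new best
  Position 1 ('h'): window [0,1] length 2 -- new best
  Position 2 ('e'): window [0,2] length 3 -- new best
  Position 3 ('b'): window [0,3] length 4 -- new best
  Position 4 ('e'): repeat (last at 2), move window start to 3
  Position 4 ('e'): window [3,4] length 2
  Position 5 ('h'): window [3,5] length 3
  Position 6 ('e'): repeat (last at 4), move window start to 5
  Position 6 ('e'): window [5,6] length 2
  Position 7 ('b'): window [5,7] length 3
  Position 8 ('a'): window [5,8] length 4
  Position 9 ('g'): window [5,9] length 5 -- new best
Longest substring with no repeats: "hebag" with length 5

5


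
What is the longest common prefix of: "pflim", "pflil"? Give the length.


Words: pflim, pflil
  Position 0: all 'p' => match
  Position 1: all 'f' => match
  Position 2: all 'l' => match
  Position 3: all 'i' => match
  Position 4: ('m', 'l') => mismatch, stop
LCP = "pfli" (length 4)

4


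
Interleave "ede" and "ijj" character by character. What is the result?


Interleaving "ede" and "ijj":
  Position 0: 'e' from first, 'i' from second => "ei"
  Position 1: 'd' from first, 'j' from second => "dj"
  Position 2: 'e' from first, 'j' from second => "ej"
Result: eidjej

eidjej


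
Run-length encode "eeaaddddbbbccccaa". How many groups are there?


Input: eeaaddddbbbccccaa
Scanning for consecutive runs:
  Group 1: 'e' x 2 (positions 0-1)
  Group 2: 'a' x 2 (positions 2-3)
  Group 3: 'd' x 4 (positions 4-7)
  Group 4: 'b' x 3 (positions 8-10)
  Group 5: 'c' x 4 (positions 11-14)
  Group 6: 'a' x 2 (positions 15-16)
Total groups: 6

6


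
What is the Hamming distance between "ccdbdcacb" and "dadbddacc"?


Comparing "ccdbdcacb" and "dadbddacc" position by position:
  Position 0: 'c' vs 'd' => differ
  Position 1: 'c' vs 'a' => differ
  Position 2: 'd' vs 'd' => same
  Position 3: 'b' vs 'b' => same
  Position 4: 'd' vs 'd' => same
  Position 5: 'c' vs 'd' => differ
  Position 6: 'a' vs 'a' => same
  Position 7: 'c' vs 'c' => same
  Position 8: 'b' vs 'c' => differ
Total differences (Hamming distance): 4

4


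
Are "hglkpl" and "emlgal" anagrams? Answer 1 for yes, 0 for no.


Strings: "hglkpl", "emlgal"
Sorted first:  ghkllp
Sorted second: aegllm
Differ at position 0: 'g' vs 'a' => not anagrams

0


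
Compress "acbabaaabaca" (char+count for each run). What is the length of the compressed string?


Input: acbabaaabaca
Runs:
  'a' x 1 => "a1"
  'c' x 1 => "c1"
  'b' x 1 => "b1"
  'a' x 1 => "a1"
  'b' x 1 => "b1"
  'a' x 3 => "a3"
  'b' x 1 => "b1"
  'a' x 1 => "a1"
  'c' x 1 => "c1"
  'a' x 1 => "a1"
Compressed: "a1c1b1a1b1a3b1a1c1a1"
Compressed length: 20

20


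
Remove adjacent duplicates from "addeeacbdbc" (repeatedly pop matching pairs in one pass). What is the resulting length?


Input: addeeacbdbc
Stack-based adjacent duplicate removal:
  Read 'a': push. Stack: a
  Read 'd': push. Stack: ad
  Read 'd': matches stack top 'd' => pop. Stack: a
  Read 'e': push. Stack: ae
  Read 'e': matches stack top 'e' => pop. Stack: a
  Read 'a': matches stack top 'a' => pop. Stack: (empty)
  Read 'c': push. Stack: c
  Read 'b': push. Stack: cb
  Read 'd': push. Stack: cbd
  Read 'b': push. Stack: cbdb
  Read 'c': push. Stack: cbdbc
Final stack: "cbdbc" (length 5)

5


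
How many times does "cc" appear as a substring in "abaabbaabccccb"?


Searching for "cc" in "abaabbaabccccb"
Scanning each position:
  Position 0: "ab" => no
  Position 1: "ba" => no
  Position 2: "aa" => no
  Position 3: "ab" => no
  Position 4: "bb" => no
  Position 5: "ba" => no
  Position 6: "aa" => no
  Position 7: "ab" => no
  Position 8: "bc" => no
  Position 9: "cc" => MATCH
  Position 10: "cc" => MATCH
  Position 11: "cc" => MATCH
  Position 12: "cb" => no
Total occurrences: 3

3


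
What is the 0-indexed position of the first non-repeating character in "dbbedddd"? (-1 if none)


Input: dbbedddd
Character frequencies:
  'b': 2
  'd': 5
  'e': 1
Scanning left to right for freq == 1:
  Position 0 ('d'): freq=5, skip
  Position 1 ('b'): freq=2, skip
  Position 2 ('b'): freq=2, skip
  Position 3 ('e'): unique! => answer = 3

3


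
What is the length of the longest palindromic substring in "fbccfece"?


Input: "fbccfece"
Checking substrings for palindromes:
  [5:8] "ece" (len 3) => palindrome
  [2:4] "cc" (len 2) => palindrome
Longest palindromic substring: "ece" with length 3

3


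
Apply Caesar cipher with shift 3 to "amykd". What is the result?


Caesar cipher: shift "amykd" by 3
  'a' (pos 0) + 3 = pos 3 = 'd'
  'm' (pos 12) + 3 = pos 15 = 'p'
  'y' (pos 24) + 3 = pos 1 = 'b'
  'k' (pos 10) + 3 = pos 13 = 'n'
  'd' (pos 3) + 3 = pos 6 = 'g'
Result: dpbng

dpbng


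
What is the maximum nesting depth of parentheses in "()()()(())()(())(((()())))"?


Input: "()()()(())()(())(((()())))"
Tracking depth:
  Position 0 '(': depth becomes 1
  Position 1 ')': depth becomes 0
  Position 2 '(': depth becomes 1
  Position 3 ')': depth becomes 0
  Position 4 '(': depth becomes 1
  Position 5 ')': depth becomes 0
  Position 6 '(': depth becomes 1
  Position 7 '(': depth becomes 2
  Position 8 ')': depth becomes 1
  Position 9 ')': depth becomes 0
  Position 10 '(': depth becomes 1
  Position 11 ')': depth becomes 0
  Position 12 '(': depth becomes 1
  Position 13 '(': depth becomes 2
  Position 14 ')': depth becomes 1
  Position 15 ')': depth becomes 0
  Position 16 '(': depth becomes 1
  Position 17 '(': depth becomes 2
  Position 18 '(': depth becomes 3
  Position 19 '(': depth becomes 4
  Position 20 ')': depth becomes 3
  Position 21 '(': depth becomes 4
  Position 22 ')': depth becomes 3
  Position 23 ')': depth becomes 2
  Position 24 ')': depth becomes 1
  Position 25 ')': depth becomes 0
Maximum depth reached: 4

4


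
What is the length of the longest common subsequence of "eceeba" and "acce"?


LCS of "eceeba" and "acce"
DP table:
           a    c    c    e
      0    0    0    0    0
  e   0    0    0    0    1
  c   0    0    1    1    1
  e   0    0    1    1    2
  e   0    0    1    1    2
  b   0    0    1    1    2
  a   0    1    1    1    2
LCS length = dp[6][4] = 2

2


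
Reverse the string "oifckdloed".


Input: oifckdloed
Reading characters right to left:
  Position 9: 'd'
  Position 8: 'e'
  Position 7: 'o'
  Position 6: 'l'
  Position 5: 'd'
  Position 4: 'k'
  Position 3: 'c'
  Position 2: 'f'
  Position 1: 'i'
  Position 0: 'o'
Reversed: deoldkcfio

deoldkcfio


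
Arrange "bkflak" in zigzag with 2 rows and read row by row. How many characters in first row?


Zigzag "bkflak" into 2 rows:
Placing characters:
  'b' => row 0
  'k' => row 1
  'f' => row 0
  'l' => row 1
  'a' => row 0
  'k' => row 1
Rows:
  Row 0: "bfa"
  Row 1: "klk"
First row length: 3

3


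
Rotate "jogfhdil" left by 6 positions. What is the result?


Input: "jogfhdil", rotate left by 6
First 6 characters: "jogfhd"
Remaining characters: "il"
Concatenate remaining + first: "il" + "jogfhd" = "iljogfhd"

iljogfhd


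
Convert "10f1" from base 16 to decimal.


Input: "10f1" in base 16
Positional expansion:
  Digit '1' (value 1) x 16^3 = 4096
  Digit '0' (value 0) x 16^2 = 0
  Digit 'f' (value 15) x 16^1 = 240
  Digit '1' (value 1) x 16^0 = 1
Sum = 4337

4337


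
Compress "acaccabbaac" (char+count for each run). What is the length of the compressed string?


Input: acaccabbaac
Runs:
  'a' x 1 => "a1"
  'c' x 1 => "c1"
  'a' x 1 => "a1"
  'c' x 2 => "c2"
  'a' x 1 => "a1"
  'b' x 2 => "b2"
  'a' x 2 => "a2"
  'c' x 1 => "c1"
Compressed: "a1c1a1c2a1b2a2c1"
Compressed length: 16

16


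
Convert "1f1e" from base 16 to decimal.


Input: "1f1e" in base 16
Positional expansion:
  Digit '1' (value 1) x 16^3 = 4096
  Digit 'f' (value 15) x 16^2 = 3840
  Digit '1' (value 1) x 16^1 = 16
  Digit 'e' (value 14) x 16^0 = 14
Sum = 7966

7966


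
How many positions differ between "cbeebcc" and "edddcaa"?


Comparing "cbeebcc" and "edddcaa" position by position:
  Position 0: 'c' vs 'e' => DIFFER
  Position 1: 'b' vs 'd' => DIFFER
  Position 2: 'e' vs 'd' => DIFFER
  Position 3: 'e' vs 'd' => DIFFER
  Position 4: 'b' vs 'c' => DIFFER
  Position 5: 'c' vs 'a' => DIFFER
  Position 6: 'c' vs 'a' => DIFFER
Positions that differ: 7

7


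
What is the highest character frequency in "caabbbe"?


Input: caabbbe
Character counts:
  'a': 2
  'b': 3
  'c': 1
  'e': 1
Maximum frequency: 3

3


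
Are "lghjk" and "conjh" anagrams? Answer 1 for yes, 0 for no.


Strings: "lghjk", "conjh"
Sorted first:  ghjkl
Sorted second: chjno
Differ at position 0: 'g' vs 'c' => not anagrams

0


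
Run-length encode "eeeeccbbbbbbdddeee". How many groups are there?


Input: eeeeccbbbbbbdddeee
Scanning for consecutive runs:
  Group 1: 'e' x 4 (positions 0-3)
  Group 2: 'c' x 2 (positions 4-5)
  Group 3: 'b' x 6 (positions 6-11)
  Group 4: 'd' x 3 (positions 12-14)
  Group 5: 'e' x 3 (positions 15-17)
Total groups: 5

5


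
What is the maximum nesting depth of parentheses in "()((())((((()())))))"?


Input: "()((())((((()())))))"
Tracking depth:
  Position 0 '(': depth becomes 1
  Position 1 ')': depth becomes 0
  Position 2 '(': depth becomes 1
  Position 3 '(': depth becomes 2
  Position 4 '(': depth becomes 3
  Position 5 ')': depth becomes 2
  Position 6 ')': depth becomes 1
  Position 7 '(': depth becomes 2
  Position 8 '(': depth becomes 3
  Position 9 '(': depth becomes 4
  Position 10 '(': depth becomes 5
  Position 11 '(': depth becomes 6
  Position 12 ')': depth becomes 5
  Position 13 '(': depth becomes 6
  Position 14 ')': depth becomes 5
  Position 15 ')': depth becomes 4
  Position 16 ')': depth becomes 3
  Position 17 ')': depth becomes 2
  Position 18 ')': depth becomes 1
  Position 19 ')': depth becomes 0
Maximum depth reached: 6

6


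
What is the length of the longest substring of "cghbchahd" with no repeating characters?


Input: "cghbchahd"
Sliding window (track last position of each char):
  Position 0 ('c'): window [0,0] length 1 -- new best
  Position 1 ('g'): window [0,1] length 2 -- new best
  Position 2 ('h'): window [0,2] length 3 -- new best
  Position 3 ('b'): window [0,3] length 4 -- new best
  Position 4 ('c'): repeat (last at 0), move window start to 1
  Position 4 ('c'): window [1,4] length 4
  Position 5 ('h'): repeat (last at 2), move window start to 3
  Position 5 ('h'): window [3,5] length 3
  Position 6 ('a'): window [3,6] length 4
  Position 7 ('h'): repeat (last at 5), move window start to 6
  Position 7 ('h'): window [6,7] length 2
  Position 8 ('d'): window [6,8] length 3
Longest substring with no repeats: "cghb" with length 4

4


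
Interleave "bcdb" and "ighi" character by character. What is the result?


Interleaving "bcdb" and "ighi":
  Position 0: 'b' from first, 'i' from second => "bi"
  Position 1: 'c' from first, 'g' from second => "cg"
  Position 2: 'd' from first, 'h' from second => "dh"
  Position 3: 'b' from first, 'i' from second => "bi"
Result: bicgdhbi

bicgdhbi


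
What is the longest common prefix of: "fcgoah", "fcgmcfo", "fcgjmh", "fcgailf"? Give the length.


Words: fcgoah, fcgmcfo, fcgjmh, fcgailf
  Position 0: all 'f' => match
  Position 1: all 'c' => match
  Position 2: all 'g' => match
  Position 3: ('o', 'm', 'j', 'a') => mismatch, stop
LCP = "fcg" (length 3)

3


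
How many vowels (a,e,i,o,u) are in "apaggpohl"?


Input: apaggpohl
Checking each character:
  'a' at position 0: vowel (running total: 1)
  'p' at position 1: consonant
  'a' at position 2: vowel (running total: 2)
  'g' at position 3: consonant
  'g' at position 4: consonant
  'p' at position 5: consonant
  'o' at position 6: vowel (running total: 3)
  'h' at position 7: consonant
  'l' at position 8: consonant
Total vowels: 3

3


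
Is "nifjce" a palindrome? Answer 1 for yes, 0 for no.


Input: nifjce
Reversed: ecjfin
  Compare pos 0 ('n') with pos 5 ('e'): MISMATCH
  Compare pos 1 ('i') with pos 4 ('c'): MISMATCH
  Compare pos 2 ('f') with pos 3 ('j'): MISMATCH
Result: not a palindrome

0


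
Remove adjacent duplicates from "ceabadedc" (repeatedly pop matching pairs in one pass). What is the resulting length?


Input: ceabadedc
Stack-based adjacent duplicate removal:
  Read 'c': push. Stack: c
  Read 'e': push. Stack: ce
  Read 'a': push. Stack: cea
  Read 'b': push. Stack: ceab
  Read 'a': push. Stack: ceaba
  Read 'd': push. Stack: ceabad
  Read 'e': push. Stack: ceabade
  Read 'd': push. Stack: ceabaded
  Read 'c': push. Stack: ceabadedc
Final stack: "ceabadedc" (length 9)

9


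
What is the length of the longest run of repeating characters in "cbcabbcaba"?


Input: "cbcabbcaba"
Scanning for longest run:
  Position 1 ('b'): new char, reset run to 1
  Position 2 ('c'): new char, reset run to 1
  Position 3 ('a'): new char, reset run to 1
  Position 4 ('b'): new char, reset run to 1
  Position 5 ('b'): continues run of 'b', length=2
  Position 6 ('c'): new char, reset run to 1
  Position 7 ('a'): new char, reset run to 1
  Position 8 ('b'): new char, reset run to 1
  Position 9 ('a'): new char, reset run to 1
Longest run: 'b' with length 2

2


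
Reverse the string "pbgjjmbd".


Input: pbgjjmbd
Reading characters right to left:
  Position 7: 'd'
  Position 6: 'b'
  Position 5: 'm'
  Position 4: 'j'
  Position 3: 'j'
  Position 2: 'g'
  Position 1: 'b'
  Position 0: 'p'
Reversed: dbmjjgbp

dbmjjgbp


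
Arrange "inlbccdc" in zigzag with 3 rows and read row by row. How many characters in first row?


Zigzag "inlbccdc" into 3 rows:
Placing characters:
  'i' => row 0
  'n' => row 1
  'l' => row 2
  'b' => row 1
  'c' => row 0
  'c' => row 1
  'd' => row 2
  'c' => row 1
Rows:
  Row 0: "ic"
  Row 1: "nbcc"
  Row 2: "ld"
First row length: 2

2


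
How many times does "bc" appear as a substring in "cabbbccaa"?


Searching for "bc" in "cabbbccaa"
Scanning each position:
  Position 0: "ca" => no
  Position 1: "ab" => no
  Position 2: "bb" => no
  Position 3: "bb" => no
  Position 4: "bc" => MATCH
  Position 5: "cc" => no
  Position 6: "ca" => no
  Position 7: "aa" => no
Total occurrences: 1

1


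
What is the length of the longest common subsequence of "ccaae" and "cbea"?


LCS of "ccaae" and "cbea"
DP table:
           c    b    e    a
      0    0    0    0    0
  c   0    1    1    1    1
  c   0    1    1    1    1
  a   0    1    1    1    2
  a   0    1    1    1    2
  e   0    1    1    2    2
LCS length = dp[5][4] = 2

2


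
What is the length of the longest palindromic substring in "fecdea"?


Input: "fecdea"
Checking substrings for palindromes:
  No multi-char palindromic substrings found
Longest palindromic substring: "f" with length 1

1


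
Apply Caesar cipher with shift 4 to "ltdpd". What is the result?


Caesar cipher: shift "ltdpd" by 4
  'l' (pos 11) + 4 = pos 15 = 'p'
  't' (pos 19) + 4 = pos 23 = 'x'
  'd' (pos 3) + 4 = pos 7 = 'h'
  'p' (pos 15) + 4 = pos 19 = 't'
  'd' (pos 3) + 4 = pos 7 = 'h'
Result: pxhth

pxhth


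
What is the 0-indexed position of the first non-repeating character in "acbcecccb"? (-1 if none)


Input: acbcecccb
Character frequencies:
  'a': 1
  'b': 2
  'c': 5
  'e': 1
Scanning left to right for freq == 1:
  Position 0 ('a'): unique! => answer = 0

0


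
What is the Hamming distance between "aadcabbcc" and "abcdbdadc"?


Comparing "aadcabbcc" and "abcdbdadc" position by position:
  Position 0: 'a' vs 'a' => same
  Position 1: 'a' vs 'b' => differ
  Position 2: 'd' vs 'c' => differ
  Position 3: 'c' vs 'd' => differ
  Position 4: 'a' vs 'b' => differ
  Position 5: 'b' vs 'd' => differ
  Position 6: 'b' vs 'a' => differ
  Position 7: 'c' vs 'd' => differ
  Position 8: 'c' vs 'c' => same
Total differences (Hamming distance): 7

7


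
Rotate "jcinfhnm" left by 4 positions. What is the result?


Input: "jcinfhnm", rotate left by 4
First 4 characters: "jcin"
Remaining characters: "fhnm"
Concatenate remaining + first: "fhnm" + "jcin" = "fhnmjcin"

fhnmjcin


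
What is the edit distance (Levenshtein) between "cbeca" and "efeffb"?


Computing edit distance: "cbeca" -> "efeffb"
DP table:
           e    f    e    f    f    b
      0    1    2    3    4    5    6
  c   1    1    2    3    4    5    6
  b   2    2    2    3    4    5    5
  e   3    2    3    2    3    4    5
  c   4    3    3    3    3    4    5
  a   5    4    4    4    4    4    5
Edit distance = dp[5][6] = 5

5


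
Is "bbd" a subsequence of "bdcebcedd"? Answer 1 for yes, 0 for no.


Check if "bbd" is a subsequence of "bdcebcedd"
Greedy scan:
  Position 0 ('b'): matches sub[0] = 'b'
  Position 1 ('d'): no match needed
  Position 2 ('c'): no match needed
  Position 3 ('e'): no match needed
  Position 4 ('b'): matches sub[1] = 'b'
  Position 5 ('c'): no match needed
  Position 6 ('e'): no match needed
  Position 7 ('d'): matches sub[2] = 'd'
  Position 8 ('d'): no match needed
All 3 characters matched => is a subsequence

1


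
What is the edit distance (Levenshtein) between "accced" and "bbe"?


Computing edit distance: "accced" -> "bbe"
DP table:
           b    b    e
      0    1    2    3
  a   1    1    2    3
  c   2    2    2    3
  c   3    3    3    3
  c   4    4    4    4
  e   5    5    5    4
  d   6    6    6    5
Edit distance = dp[6][3] = 5

5


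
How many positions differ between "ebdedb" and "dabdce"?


Comparing "ebdedb" and "dabdce" position by position:
  Position 0: 'e' vs 'd' => DIFFER
  Position 1: 'b' vs 'a' => DIFFER
  Position 2: 'd' vs 'b' => DIFFER
  Position 3: 'e' vs 'd' => DIFFER
  Position 4: 'd' vs 'c' => DIFFER
  Position 5: 'b' vs 'e' => DIFFER
Positions that differ: 6

6


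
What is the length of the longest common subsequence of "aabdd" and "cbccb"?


LCS of "aabdd" and "cbccb"
DP table:
           c    b    c    c    b
      0    0    0    0    0    0
  a   0    0    0    0    0    0
  a   0    0    0    0    0    0
  b   0    0    1    1    1    1
  d   0    0    1    1    1    1
  d   0    0    1    1    1    1
LCS length = dp[5][5] = 1

1


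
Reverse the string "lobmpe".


Input: lobmpe
Reading characters right to left:
  Position 5: 'e'
  Position 4: 'p'
  Position 3: 'm'
  Position 2: 'b'
  Position 1: 'o'
  Position 0: 'l'
Reversed: epmbol

epmbol


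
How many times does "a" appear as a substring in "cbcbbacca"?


Searching for "a" in "cbcbbacca"
Scanning each position:
  Position 0: "c" => no
  Position 1: "b" => no
  Position 2: "c" => no
  Position 3: "b" => no
  Position 4: "b" => no
  Position 5: "a" => MATCH
  Position 6: "c" => no
  Position 7: "c" => no
  Position 8: "a" => MATCH
Total occurrences: 2

2


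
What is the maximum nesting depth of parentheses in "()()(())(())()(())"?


Input: "()()(())(())()(())"
Tracking depth:
  Position 0 '(': depth becomes 1
  Position 1 ')': depth becomes 0
  Position 2 '(': depth becomes 1
  Position 3 ')': depth becomes 0
  Position 4 '(': depth becomes 1
  Position 5 '(': depth becomes 2
  Position 6 ')': depth becomes 1
  Position 7 ')': depth becomes 0
  Position 8 '(': depth becomes 1
  Position 9 '(': depth becomes 2
  Position 10 ')': depth becomes 1
  Position 11 ')': depth becomes 0
  Position 12 '(': depth becomes 1
  Position 13 ')': depth becomes 0
  Position 14 '(': depth becomes 1
  Position 15 '(': depth becomes 2
  Position 16 ')': depth becomes 1
  Position 17 ')': depth becomes 0
Maximum depth reached: 2

2


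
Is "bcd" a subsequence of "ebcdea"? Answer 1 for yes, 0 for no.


Check if "bcd" is a subsequence of "ebcdea"
Greedy scan:
  Position 0 ('e'): no match needed
  Position 1 ('b'): matches sub[0] = 'b'
  Position 2 ('c'): matches sub[1] = 'c'
  Position 3 ('d'): matches sub[2] = 'd'
  Position 4 ('e'): no match needed
  Position 5 ('a'): no match needed
All 3 characters matched => is a subsequence

1


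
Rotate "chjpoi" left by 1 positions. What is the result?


Input: "chjpoi", rotate left by 1
First 1 characters: "c"
Remaining characters: "hjpoi"
Concatenate remaining + first: "hjpoi" + "c" = "hjpoic"

hjpoic


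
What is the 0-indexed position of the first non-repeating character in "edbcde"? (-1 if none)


Input: edbcde
Character frequencies:
  'b': 1
  'c': 1
  'd': 2
  'e': 2
Scanning left to right for freq == 1:
  Position 0 ('e'): freq=2, skip
  Position 1 ('d'): freq=2, skip
  Position 2 ('b'): unique! => answer = 2

2


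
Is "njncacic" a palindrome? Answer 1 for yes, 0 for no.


Input: njncacic
Reversed: cicacnjn
  Compare pos 0 ('n') with pos 7 ('c'): MISMATCH
  Compare pos 1 ('j') with pos 6 ('i'): MISMATCH
  Compare pos 2 ('n') with pos 5 ('c'): MISMATCH
  Compare pos 3 ('c') with pos 4 ('a'): MISMATCH
Result: not a palindrome

0


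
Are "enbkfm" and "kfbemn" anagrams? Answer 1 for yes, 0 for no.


Strings: "enbkfm", "kfbemn"
Sorted first:  befkmn
Sorted second: befkmn
Sorted forms match => anagrams

1


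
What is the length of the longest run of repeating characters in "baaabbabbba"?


Input: "baaabbabbba"
Scanning for longest run:
  Position 1 ('a'): new char, reset run to 1
  Position 2 ('a'): continues run of 'a', length=2
  Position 3 ('a'): continues run of 'a', length=3
  Position 4 ('b'): new char, reset run to 1
  Position 5 ('b'): continues run of 'b', length=2
  Position 6 ('a'): new char, reset run to 1
  Position 7 ('b'): new char, reset run to 1
  Position 8 ('b'): continues run of 'b', length=2
  Position 9 ('b'): continues run of 'b', length=3
  Position 10 ('a'): new char, reset run to 1
Longest run: 'a' with length 3

3


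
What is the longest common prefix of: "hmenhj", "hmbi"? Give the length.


Words: hmenhj, hmbi
  Position 0: all 'h' => match
  Position 1: all 'm' => match
  Position 2: ('e', 'b') => mismatch, stop
LCP = "hm" (length 2)

2


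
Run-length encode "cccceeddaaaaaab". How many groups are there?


Input: cccceeddaaaaaab
Scanning for consecutive runs:
  Group 1: 'c' x 4 (positions 0-3)
  Group 2: 'e' x 2 (positions 4-5)
  Group 3: 'd' x 2 (positions 6-7)
  Group 4: 'a' x 6 (positions 8-13)
  Group 5: 'b' x 1 (positions 14-14)
Total groups: 5

5


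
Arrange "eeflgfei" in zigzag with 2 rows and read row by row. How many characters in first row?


Zigzag "eeflgfei" into 2 rows:
Placing characters:
  'e' => row 0
  'e' => row 1
  'f' => row 0
  'l' => row 1
  'g' => row 0
  'f' => row 1
  'e' => row 0
  'i' => row 1
Rows:
  Row 0: "efge"
  Row 1: "elfi"
First row length: 4

4


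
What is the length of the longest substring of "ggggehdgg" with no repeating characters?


Input: "ggggehdgg"
Sliding window (track last position of each char):
  Position 0 ('g'): window [0,0] length 1 -- new best
  Position 1 ('g'): repeat (last at 0), move window start to 1
  Position 1 ('g'): window [1,1] length 1
  Position 2 ('g'): repeat (last at 1), move window start to 2
  Position 2 ('g'): window [2,2] length 1
  Position 3 ('g'): repeat (last at 2), move window start to 3
  Position 3 ('g'): window [3,3] length 1
  Position 4 ('e'): window [3,4] length 2 -- new best
  Position 5 ('h'): window [3,5] length 3 -- new best
  Position 6 ('d'): window [3,6] length 4 -- new best
  Position 7 ('g'): repeat (last at 3), move window start to 4
  Position 7 ('g'): window [4,7] length 4
  Position 8 ('g'): repeat (last at 7), move window start to 8
  Position 8 ('g'): window [8,8] length 1
Longest substring with no repeats: "gehd" with length 4

4


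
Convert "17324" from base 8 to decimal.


Input: "17324" in base 8
Positional expansion:
  Digit '1' (value 1) x 8^4 = 4096
  Digit '7' (value 7) x 8^3 = 3584
  Digit '3' (value 3) x 8^2 = 192
  Digit '2' (value 2) x 8^1 = 16
  Digit '4' (value 4) x 8^0 = 4
Sum = 7892

7892


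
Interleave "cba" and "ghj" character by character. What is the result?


Interleaving "cba" and "ghj":
  Position 0: 'c' from first, 'g' from second => "cg"
  Position 1: 'b' from first, 'h' from second => "bh"
  Position 2: 'a' from first, 'j' from second => "aj"
Result: cgbhaj

cgbhaj


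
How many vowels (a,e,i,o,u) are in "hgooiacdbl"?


Input: hgooiacdbl
Checking each character:
  'h' at position 0: consonant
  'g' at position 1: consonant
  'o' at position 2: vowel (running total: 1)
  'o' at position 3: vowel (running total: 2)
  'i' at position 4: vowel (running total: 3)
  'a' at position 5: vowel (running total: 4)
  'c' at position 6: consonant
  'd' at position 7: consonant
  'b' at position 8: consonant
  'l' at position 9: consonant
Total vowels: 4

4


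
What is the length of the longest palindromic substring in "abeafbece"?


Input: "abeafbece"
Checking substrings for palindromes:
  [6:9] "ece" (len 3) => palindrome
Longest palindromic substring: "ece" with length 3

3
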